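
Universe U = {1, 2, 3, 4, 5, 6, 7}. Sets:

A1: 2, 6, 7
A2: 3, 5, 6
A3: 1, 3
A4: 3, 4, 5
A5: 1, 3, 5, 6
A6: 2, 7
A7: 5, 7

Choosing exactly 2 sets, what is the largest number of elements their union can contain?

6

Choosing A1, A4 covers {2, 3, 4, 5, 6, 7} — 6 elements.
No choice of 2 sets does better; here 1 is left uncovered.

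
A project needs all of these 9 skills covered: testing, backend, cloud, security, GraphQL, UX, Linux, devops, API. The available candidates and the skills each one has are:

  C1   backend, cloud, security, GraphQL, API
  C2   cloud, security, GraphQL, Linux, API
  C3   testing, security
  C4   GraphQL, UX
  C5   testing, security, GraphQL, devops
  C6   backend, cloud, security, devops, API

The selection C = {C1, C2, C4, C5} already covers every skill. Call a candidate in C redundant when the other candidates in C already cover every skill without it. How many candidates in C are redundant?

Drop C1: backend uncovered — not redundant.
Drop C2: Linux uncovered — not redundant.
Drop C4: UX uncovered — not redundant.
Drop C5: testing, devops uncovered — not redundant.
None of the candidates in C is redundant.

0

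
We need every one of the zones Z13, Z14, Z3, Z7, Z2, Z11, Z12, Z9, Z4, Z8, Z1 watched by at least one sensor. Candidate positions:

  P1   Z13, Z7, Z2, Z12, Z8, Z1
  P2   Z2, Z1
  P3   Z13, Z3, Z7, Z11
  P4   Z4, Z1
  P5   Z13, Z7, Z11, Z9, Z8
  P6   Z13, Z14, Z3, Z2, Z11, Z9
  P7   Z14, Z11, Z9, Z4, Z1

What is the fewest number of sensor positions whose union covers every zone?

3

P1, P3, P7 together cover {Z13, Z14, Z3, Z7, Z2, Z11, Z12, Z9, Z4, Z8, Z1} — every zone.
No 2 of the 7 sensor positions cover everything (all 21 pairs fall short), so 3 is minimum.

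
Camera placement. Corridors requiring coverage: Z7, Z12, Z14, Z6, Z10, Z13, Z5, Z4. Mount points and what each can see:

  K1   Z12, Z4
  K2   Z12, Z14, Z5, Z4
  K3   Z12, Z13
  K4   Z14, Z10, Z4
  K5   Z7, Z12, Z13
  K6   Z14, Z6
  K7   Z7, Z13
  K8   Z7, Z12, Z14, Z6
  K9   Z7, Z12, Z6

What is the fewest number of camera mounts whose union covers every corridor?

K2, K3, K4, K8 together cover {Z7, Z12, Z14, Z6, Z10, Z13, Z5, Z4} — every corridor.
No 3 of the 9 camera mounts cover everything (all 84 triples fall short), so 4 is minimum.

4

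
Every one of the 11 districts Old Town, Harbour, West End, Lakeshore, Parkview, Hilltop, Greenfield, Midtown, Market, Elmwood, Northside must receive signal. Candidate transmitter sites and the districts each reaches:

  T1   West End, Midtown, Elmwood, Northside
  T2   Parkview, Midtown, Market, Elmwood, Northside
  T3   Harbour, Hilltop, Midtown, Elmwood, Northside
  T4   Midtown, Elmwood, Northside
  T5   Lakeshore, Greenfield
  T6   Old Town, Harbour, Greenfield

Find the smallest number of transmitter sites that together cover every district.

T1, T2, T3, T5, T6 together cover {Old Town, Harbour, West End, Lakeshore, Parkview, Hilltop, Greenfield, Midtown, Market, Elmwood, Northside} — every district.
No 4 of the 6 transmitter sites cover everything (all 15 size-4 selections fall short), so 5 is minimum.

5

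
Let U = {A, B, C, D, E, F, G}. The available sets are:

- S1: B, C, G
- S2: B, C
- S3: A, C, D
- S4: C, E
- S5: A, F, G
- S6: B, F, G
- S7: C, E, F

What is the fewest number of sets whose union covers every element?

3

S1, S3, S7 together cover {A, B, C, D, E, F, G} — every element.
No 2 of the 7 sets cover everything (all 21 pairs fall short), so 3 is minimum.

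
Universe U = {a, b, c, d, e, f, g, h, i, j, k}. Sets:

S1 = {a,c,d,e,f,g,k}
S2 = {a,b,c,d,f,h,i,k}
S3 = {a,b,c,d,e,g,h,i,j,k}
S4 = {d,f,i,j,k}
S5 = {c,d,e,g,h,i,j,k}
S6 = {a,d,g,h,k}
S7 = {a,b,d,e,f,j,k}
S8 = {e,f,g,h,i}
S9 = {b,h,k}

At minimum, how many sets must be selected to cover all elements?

2

S1, S3 together cover {a, b, c, d, e, f, g, h, i, j, k} — every element.
No single set contains all 11 elements, so 2 is optimal.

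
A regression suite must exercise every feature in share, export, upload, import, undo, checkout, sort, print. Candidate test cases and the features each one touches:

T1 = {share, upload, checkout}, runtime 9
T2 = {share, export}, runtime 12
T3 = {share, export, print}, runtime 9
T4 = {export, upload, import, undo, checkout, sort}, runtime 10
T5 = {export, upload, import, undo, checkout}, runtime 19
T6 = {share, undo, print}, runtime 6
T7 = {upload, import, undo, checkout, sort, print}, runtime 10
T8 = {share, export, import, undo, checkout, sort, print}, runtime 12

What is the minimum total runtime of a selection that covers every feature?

T4, T6 cover every feature at runtime 10 + 6 = 16.
Any cover uses at least 2 test cases; among all covering selections none totals below 16.

16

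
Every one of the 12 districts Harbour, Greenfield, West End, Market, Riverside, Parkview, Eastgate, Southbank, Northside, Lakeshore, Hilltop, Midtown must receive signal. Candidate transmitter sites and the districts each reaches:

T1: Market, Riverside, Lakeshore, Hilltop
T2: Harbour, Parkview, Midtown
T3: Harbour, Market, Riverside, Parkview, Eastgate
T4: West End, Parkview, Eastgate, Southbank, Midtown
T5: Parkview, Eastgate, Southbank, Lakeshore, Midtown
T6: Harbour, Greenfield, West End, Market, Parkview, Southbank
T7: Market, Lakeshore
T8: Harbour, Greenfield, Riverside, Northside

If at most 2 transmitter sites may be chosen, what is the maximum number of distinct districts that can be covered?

9

Choosing T1, T4 covers {West End, Market, Riverside, Parkview, Eastgate, Southbank, Lakeshore, Hilltop, Midtown} — 9 districts.
No choice of 2 transmitter sites does better; here Harbour, Greenfield, Northside are left uncovered.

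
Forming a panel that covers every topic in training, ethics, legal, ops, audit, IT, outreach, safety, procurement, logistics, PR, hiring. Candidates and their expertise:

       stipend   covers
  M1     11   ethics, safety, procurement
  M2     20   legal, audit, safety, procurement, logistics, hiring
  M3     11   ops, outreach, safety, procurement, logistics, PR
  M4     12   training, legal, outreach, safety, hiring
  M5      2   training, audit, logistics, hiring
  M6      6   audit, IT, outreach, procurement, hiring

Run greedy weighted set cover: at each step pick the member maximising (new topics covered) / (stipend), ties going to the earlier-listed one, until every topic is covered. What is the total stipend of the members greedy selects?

42

Pick 1: M5 adds 4 new (training, audit, logistics, hiring) at stipend 2 (ratio 4/2).
Pick 2: M6 adds 3 new (IT, outreach, procurement) at stipend 6 (ratio 3/6).
Pick 3: M3 adds 3 new (ops, safety, PR) at stipend 11 (ratio 3/11).
Pick 4: M1 adds 1 new (ethics) at stipend 11 (ratio 1/11).
Pick 5: M4 adds 1 new (legal) at stipend 12 (ratio 1/12).
Greedy total stipend: 2 + 6 + 11 + 11 + 12 = 42. (The true optimum is 40, so greedy overshoots here.)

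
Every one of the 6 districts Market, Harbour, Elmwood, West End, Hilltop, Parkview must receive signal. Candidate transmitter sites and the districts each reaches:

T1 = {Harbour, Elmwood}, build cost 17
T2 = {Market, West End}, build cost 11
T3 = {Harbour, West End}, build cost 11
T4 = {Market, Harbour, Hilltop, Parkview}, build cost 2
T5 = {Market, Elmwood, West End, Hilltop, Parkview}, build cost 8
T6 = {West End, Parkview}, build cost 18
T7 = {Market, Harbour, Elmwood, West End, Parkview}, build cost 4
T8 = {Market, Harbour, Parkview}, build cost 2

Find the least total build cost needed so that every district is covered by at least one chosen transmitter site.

T4, T7 cover every district at build cost 2 + 4 = 6.
Any cover uses at least 2 transmitter sites; among all covering selections none totals below 6.

6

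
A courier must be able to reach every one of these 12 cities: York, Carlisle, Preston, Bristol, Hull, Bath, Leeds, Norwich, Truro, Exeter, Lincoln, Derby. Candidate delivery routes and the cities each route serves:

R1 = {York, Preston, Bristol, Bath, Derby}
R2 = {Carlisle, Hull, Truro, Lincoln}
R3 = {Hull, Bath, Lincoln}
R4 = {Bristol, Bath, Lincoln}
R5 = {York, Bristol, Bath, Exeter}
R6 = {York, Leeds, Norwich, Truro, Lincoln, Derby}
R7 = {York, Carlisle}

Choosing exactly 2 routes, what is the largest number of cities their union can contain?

Choosing R1, R2 covers {York, Carlisle, Preston, Bristol, Hull, Bath, Truro, Lincoln, Derby} — 9 cities.
No choice of 2 routes does better; here Leeds, Norwich, Exeter are left uncovered.

9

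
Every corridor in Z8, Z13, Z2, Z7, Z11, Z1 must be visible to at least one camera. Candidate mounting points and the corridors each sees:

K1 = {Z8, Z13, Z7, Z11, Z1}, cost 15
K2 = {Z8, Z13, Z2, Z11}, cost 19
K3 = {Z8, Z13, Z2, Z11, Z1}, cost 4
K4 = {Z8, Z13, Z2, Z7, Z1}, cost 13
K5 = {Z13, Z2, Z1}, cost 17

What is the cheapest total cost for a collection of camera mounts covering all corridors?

17

K3, K4 cover every corridor at cost 4 + 13 = 17.
Any cover uses at least 2 camera mounts; among all covering selections none totals below 17.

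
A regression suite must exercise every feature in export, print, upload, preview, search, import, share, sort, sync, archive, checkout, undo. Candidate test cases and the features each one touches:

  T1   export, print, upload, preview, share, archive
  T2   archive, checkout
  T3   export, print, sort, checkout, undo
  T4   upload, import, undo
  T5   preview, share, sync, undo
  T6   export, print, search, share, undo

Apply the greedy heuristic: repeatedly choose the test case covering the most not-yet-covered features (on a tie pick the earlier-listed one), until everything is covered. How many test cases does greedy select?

Pick 1: T1 covers 6 new features (export, print, upload, preview, share, archive).
Pick 2: T3 covers 3 new features (sort, checkout, undo).
Pick 3: T4 covers 1 new features (import).
Pick 4: T5 covers 1 new features (sync).
Pick 5: T6 covers 1 new features (search).
Greedy uses 5 test cases.

5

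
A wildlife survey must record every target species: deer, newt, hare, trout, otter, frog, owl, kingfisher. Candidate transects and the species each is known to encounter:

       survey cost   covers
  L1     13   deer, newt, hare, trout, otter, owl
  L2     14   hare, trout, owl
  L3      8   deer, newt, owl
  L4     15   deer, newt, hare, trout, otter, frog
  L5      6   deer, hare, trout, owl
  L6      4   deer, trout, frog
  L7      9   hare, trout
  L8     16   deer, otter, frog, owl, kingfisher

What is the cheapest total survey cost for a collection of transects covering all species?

L1, L8 cover every species at survey cost 13 + 16 = 29.
Any cover uses at least 2 transects; among all covering selections none totals below 29.

29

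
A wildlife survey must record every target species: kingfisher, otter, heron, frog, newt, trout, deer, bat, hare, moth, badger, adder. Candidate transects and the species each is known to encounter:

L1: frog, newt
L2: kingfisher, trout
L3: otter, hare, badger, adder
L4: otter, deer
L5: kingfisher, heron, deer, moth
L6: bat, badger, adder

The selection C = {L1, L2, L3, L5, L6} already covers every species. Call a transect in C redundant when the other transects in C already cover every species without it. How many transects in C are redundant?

0

Drop L1: frog, newt uncovered — not redundant.
Drop L2: trout uncovered — not redundant.
Drop L3: otter, hare uncovered — not redundant.
Drop L5: heron, deer, moth uncovered — not redundant.
Drop L6: bat uncovered — not redundant.
None of the transects in C is redundant.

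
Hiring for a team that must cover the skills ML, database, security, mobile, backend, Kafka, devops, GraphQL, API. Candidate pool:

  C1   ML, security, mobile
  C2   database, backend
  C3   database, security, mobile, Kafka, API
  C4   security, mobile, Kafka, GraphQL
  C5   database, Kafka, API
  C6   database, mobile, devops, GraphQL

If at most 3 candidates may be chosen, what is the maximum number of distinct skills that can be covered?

Choosing C1, C3, C6 covers {ML, database, security, mobile, Kafka, devops, GraphQL, API} — 8 skills.
No choice of 3 candidates does better; here backend is left uncovered.

8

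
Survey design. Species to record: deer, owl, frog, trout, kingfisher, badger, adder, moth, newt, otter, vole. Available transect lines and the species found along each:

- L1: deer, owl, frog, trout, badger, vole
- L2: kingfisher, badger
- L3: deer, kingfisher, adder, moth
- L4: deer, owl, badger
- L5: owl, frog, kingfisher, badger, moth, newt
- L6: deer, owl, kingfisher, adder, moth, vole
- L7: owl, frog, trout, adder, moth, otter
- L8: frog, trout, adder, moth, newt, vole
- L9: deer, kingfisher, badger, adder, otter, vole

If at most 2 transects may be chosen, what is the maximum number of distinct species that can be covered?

10

Choosing L5, L9 covers {deer, owl, frog, kingfisher, badger, adder, moth, newt, otter, vole} — 10 species.
No choice of 2 transects does better; here trout is left uncovered.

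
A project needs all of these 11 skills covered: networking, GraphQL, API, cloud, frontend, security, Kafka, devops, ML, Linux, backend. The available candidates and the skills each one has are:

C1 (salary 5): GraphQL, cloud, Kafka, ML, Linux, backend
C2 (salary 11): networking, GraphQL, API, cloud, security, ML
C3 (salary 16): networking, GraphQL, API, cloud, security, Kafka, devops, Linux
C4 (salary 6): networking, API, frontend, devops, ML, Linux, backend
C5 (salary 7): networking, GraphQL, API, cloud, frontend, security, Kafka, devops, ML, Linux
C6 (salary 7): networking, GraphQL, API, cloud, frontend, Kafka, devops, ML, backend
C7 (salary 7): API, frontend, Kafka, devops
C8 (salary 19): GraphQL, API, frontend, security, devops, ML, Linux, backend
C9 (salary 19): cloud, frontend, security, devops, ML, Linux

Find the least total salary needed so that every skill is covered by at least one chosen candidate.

C1, C5 cover every skill at salary 5 + 7 = 12.
Any cover uses at least 2 candidates; among all covering selections none totals below 12.

12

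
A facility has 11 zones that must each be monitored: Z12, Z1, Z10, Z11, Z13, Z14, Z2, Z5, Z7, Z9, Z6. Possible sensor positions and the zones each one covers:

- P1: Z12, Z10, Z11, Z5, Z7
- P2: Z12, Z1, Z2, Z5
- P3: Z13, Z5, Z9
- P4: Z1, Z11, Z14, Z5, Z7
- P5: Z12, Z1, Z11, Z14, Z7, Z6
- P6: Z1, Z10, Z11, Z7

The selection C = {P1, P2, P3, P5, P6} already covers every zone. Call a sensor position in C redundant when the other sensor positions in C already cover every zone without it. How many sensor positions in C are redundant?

Drop P1: the rest still cover every zone — redundant.
Drop P2: Z2 uncovered — not redundant.
Drop P3: Z13, Z9 uncovered — not redundant.
Drop P5: Z14, Z6 uncovered — not redundant.
Drop P6: the rest still cover every zone — redundant.
2 redundant: P1, P6.

2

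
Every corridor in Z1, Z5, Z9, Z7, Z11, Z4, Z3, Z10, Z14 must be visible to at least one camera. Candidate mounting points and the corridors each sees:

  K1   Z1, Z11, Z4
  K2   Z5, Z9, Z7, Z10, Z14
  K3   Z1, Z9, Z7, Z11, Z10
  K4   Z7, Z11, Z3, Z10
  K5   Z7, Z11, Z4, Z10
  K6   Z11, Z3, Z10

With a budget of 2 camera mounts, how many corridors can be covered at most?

8

Choosing K1, K2 covers {Z1, Z5, Z9, Z7, Z11, Z4, Z10, Z14} — 8 corridors.
No choice of 2 camera mounts does better; here Z3 is left uncovered.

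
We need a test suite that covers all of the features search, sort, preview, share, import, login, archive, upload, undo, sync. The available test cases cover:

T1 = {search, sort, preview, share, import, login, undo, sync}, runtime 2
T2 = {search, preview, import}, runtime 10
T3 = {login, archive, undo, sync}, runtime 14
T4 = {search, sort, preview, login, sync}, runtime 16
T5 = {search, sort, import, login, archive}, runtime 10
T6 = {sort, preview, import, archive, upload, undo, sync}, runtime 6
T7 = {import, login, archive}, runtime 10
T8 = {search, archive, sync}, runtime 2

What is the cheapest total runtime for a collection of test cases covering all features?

8

T1, T6 cover every feature at runtime 2 + 6 = 8.
Any cover uses at least 2 test cases; among all covering selections none totals below 8.
Greedy by coverage-per-runtime would pick T1, T8, T6 for 10 — worse than the optimum 8.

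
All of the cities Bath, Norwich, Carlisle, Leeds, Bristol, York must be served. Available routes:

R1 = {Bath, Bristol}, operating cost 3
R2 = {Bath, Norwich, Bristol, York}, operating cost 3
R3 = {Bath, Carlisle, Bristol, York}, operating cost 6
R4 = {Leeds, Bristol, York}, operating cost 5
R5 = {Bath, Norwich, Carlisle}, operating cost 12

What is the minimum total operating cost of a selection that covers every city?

R2, R3, R4 cover every city at operating cost 3 + 6 + 5 = 14.
Any cover uses at least 2 routes; among all covering selections none totals below 14.

14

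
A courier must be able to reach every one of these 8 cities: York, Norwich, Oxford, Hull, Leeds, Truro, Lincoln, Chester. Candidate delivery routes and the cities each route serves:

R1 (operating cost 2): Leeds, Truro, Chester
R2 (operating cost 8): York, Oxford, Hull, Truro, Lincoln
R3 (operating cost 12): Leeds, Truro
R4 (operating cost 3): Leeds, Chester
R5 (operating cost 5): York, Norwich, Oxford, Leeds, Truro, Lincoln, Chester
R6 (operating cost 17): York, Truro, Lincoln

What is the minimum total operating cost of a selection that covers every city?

13

R2, R5 cover every city at operating cost 8 + 5 = 13.
Any cover uses at least 2 routes; among all covering selections none totals below 13.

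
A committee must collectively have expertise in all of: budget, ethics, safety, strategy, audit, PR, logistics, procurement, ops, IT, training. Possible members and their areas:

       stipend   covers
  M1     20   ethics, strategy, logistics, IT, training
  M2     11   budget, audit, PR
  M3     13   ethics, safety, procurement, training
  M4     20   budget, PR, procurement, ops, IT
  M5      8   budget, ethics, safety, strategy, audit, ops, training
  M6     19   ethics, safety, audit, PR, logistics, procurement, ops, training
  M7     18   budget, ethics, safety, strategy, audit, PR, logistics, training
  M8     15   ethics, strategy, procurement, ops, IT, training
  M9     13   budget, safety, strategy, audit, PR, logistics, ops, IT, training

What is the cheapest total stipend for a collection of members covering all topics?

26

M3, M9 cover every topic at stipend 13 + 13 = 26.
Any cover uses at least 2 members; among all covering selections none totals below 26.
Greedy by coverage-per-stipend would pick M5, M9, M3 for 34 — worse than the optimum 26.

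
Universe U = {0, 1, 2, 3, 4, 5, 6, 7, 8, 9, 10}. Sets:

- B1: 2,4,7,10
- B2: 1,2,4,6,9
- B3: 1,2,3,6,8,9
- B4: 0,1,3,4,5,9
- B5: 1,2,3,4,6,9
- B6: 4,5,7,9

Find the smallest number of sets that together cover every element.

3

B1, B3, B4 together cover {0, 1, 2, 3, 4, 5, 6, 7, 8, 9, 10} — every element.
No 2 of the 6 sets cover everything (all 15 pairs fall short), so 3 is minimum.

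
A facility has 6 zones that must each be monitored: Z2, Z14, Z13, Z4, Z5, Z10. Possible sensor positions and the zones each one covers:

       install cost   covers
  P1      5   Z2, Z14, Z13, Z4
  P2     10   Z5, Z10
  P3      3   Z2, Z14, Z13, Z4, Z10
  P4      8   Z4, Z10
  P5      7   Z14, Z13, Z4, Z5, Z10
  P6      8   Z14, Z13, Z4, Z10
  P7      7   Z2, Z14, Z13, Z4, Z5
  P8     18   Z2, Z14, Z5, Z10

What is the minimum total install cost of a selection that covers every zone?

10

P3, P5 cover every zone at install cost 3 + 7 = 10.
Any cover uses at least 2 sensor positions; among all covering selections none totals below 10.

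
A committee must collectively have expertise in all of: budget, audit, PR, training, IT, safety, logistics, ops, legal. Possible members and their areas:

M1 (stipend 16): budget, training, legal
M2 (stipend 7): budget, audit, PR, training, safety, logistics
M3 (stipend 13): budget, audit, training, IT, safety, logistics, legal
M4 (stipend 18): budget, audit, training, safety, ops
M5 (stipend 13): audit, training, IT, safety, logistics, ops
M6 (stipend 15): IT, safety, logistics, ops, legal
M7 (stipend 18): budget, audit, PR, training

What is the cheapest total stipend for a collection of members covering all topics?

M2, M6 cover every topic at stipend 7 + 15 = 22.
Any cover uses at least 2 members; among all covering selections none totals below 22.

22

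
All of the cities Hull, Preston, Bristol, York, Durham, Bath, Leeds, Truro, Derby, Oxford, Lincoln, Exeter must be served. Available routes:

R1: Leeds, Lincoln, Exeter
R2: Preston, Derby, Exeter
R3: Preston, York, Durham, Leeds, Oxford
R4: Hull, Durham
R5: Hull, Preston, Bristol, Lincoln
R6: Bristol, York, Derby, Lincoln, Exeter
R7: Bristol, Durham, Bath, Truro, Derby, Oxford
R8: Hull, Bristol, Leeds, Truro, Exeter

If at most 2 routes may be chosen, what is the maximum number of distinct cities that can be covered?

9

Choosing R1, R7 covers {Bristol, Durham, Bath, Leeds, Truro, Derby, Oxford, Lincoln, Exeter} — 9 cities.
No choice of 2 routes does better; here Hull, Preston, York are left uncovered.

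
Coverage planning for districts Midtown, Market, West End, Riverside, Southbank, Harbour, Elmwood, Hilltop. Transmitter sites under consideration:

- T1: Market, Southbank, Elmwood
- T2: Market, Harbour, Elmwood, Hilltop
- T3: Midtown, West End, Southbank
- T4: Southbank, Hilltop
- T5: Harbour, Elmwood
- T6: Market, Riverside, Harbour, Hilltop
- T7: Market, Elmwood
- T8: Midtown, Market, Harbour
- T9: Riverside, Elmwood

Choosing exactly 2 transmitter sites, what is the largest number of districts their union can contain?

7

Choosing T2, T3 covers {Midtown, Market, West End, Southbank, Harbour, Elmwood, Hilltop} — 7 districts.
No choice of 2 transmitter sites does better; here Riverside is left uncovered.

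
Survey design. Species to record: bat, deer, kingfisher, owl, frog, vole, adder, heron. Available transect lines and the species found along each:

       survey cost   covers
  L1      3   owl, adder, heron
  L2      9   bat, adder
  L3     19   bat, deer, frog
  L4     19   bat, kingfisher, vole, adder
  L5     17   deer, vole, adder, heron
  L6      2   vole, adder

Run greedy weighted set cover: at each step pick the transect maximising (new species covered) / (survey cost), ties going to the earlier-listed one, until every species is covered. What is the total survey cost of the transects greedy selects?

43

Pick 1: L1 adds 3 new (owl, adder, heron) at survey cost 3 (ratio 3/3).
Pick 2: L6 adds 1 new (vole) at survey cost 2 (ratio 1/2).
Pick 3: L3 adds 3 new (bat, deer, frog) at survey cost 19 (ratio 3/19).
Pick 4: L4 adds 1 new (kingfisher) at survey cost 19 (ratio 1/19).
Greedy total survey cost: 3 + 2 + 19 + 19 = 43. (The true optimum is 41, so greedy overshoots here.)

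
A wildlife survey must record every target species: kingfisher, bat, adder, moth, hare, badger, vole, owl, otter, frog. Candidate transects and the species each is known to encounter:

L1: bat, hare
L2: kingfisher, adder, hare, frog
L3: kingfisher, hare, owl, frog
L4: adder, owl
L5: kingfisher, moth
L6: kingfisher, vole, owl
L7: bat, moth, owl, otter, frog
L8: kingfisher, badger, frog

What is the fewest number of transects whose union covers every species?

L2, L6, L7, L8 together cover {kingfisher, bat, adder, moth, hare, badger, vole, owl, otter, frog} — every species.
No 3 of the 8 transects cover everything (all 56 triples fall short), so 4 is minimum.

4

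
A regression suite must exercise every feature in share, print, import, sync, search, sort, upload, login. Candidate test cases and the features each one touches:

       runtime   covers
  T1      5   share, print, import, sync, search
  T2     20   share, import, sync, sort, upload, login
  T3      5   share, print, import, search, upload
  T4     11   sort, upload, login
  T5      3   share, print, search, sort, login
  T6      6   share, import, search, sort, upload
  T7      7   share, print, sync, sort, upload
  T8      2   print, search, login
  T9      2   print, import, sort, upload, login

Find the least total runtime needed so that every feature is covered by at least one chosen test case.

T1, T9 cover every feature at runtime 5 + 2 = 7.
Any cover uses at least 2 test cases; among all covering selections none totals below 7.

7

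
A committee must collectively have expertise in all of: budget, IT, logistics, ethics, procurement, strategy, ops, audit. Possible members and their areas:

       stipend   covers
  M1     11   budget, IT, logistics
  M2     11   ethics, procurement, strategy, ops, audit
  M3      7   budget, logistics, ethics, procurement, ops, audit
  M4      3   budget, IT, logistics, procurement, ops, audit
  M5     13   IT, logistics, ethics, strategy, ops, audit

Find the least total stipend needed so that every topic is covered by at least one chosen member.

14

M2, M4 cover every topic at stipend 11 + 3 = 14.
Any cover uses at least 2 members; among all covering selections none totals below 14.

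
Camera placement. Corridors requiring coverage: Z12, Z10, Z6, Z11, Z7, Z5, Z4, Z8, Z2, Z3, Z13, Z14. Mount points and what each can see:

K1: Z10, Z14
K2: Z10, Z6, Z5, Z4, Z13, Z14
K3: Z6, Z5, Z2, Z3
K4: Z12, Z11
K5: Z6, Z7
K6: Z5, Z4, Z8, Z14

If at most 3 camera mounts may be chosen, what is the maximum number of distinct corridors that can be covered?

Choosing K2, K3, K4 covers {Z12, Z10, Z6, Z11, Z5, Z4, Z2, Z3, Z13, Z14} — 10 corridors.
No choice of 3 camera mounts does better; here Z7, Z8 are left uncovered.

10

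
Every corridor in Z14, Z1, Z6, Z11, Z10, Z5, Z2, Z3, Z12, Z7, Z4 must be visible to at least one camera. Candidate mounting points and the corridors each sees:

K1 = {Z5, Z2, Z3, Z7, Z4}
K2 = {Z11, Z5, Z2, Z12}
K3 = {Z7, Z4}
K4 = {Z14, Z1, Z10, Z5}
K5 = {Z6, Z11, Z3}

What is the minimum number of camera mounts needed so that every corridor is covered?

K1, K2, K4, K5 together cover {Z14, Z1, Z6, Z11, Z10, Z5, Z2, Z3, Z12, Z7, Z4} — every corridor.
No 3 of the 5 camera mounts cover everything (all 10 triples fall short), so 4 is minimum.

4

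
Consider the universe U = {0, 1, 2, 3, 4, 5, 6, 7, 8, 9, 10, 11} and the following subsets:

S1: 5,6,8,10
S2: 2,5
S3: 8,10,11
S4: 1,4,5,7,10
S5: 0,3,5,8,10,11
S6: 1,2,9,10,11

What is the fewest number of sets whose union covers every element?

S1, S4, S5, S6 together cover {0, 1, 2, 3, 4, 5, 6, 7, 8, 9, 10, 11} — every element.
No 3 of the 6 sets cover everything (all 20 triples fall short), so 4 is minimum.

4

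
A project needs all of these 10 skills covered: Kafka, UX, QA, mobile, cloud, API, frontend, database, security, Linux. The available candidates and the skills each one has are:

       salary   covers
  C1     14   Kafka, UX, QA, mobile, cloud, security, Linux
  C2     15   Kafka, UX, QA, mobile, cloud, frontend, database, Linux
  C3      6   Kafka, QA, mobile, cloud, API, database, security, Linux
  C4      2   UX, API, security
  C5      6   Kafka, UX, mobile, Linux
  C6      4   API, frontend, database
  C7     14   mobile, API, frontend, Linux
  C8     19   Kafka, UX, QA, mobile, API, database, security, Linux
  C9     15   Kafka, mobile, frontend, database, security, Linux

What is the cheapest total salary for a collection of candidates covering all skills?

C3, C4, C6 cover every skill at salary 6 + 2 + 4 = 12.
Any cover uses at least 2 candidates; among all covering selections none totals below 12.

12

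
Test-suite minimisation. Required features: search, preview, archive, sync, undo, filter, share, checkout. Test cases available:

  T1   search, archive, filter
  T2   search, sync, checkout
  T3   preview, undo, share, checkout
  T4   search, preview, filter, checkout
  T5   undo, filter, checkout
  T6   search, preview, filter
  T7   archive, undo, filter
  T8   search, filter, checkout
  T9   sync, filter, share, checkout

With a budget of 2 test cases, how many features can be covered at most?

7

Choosing T1, T3 covers {search, preview, archive, undo, filter, share, checkout} — 7 features.
No choice of 2 test cases does better; here sync is left uncovered.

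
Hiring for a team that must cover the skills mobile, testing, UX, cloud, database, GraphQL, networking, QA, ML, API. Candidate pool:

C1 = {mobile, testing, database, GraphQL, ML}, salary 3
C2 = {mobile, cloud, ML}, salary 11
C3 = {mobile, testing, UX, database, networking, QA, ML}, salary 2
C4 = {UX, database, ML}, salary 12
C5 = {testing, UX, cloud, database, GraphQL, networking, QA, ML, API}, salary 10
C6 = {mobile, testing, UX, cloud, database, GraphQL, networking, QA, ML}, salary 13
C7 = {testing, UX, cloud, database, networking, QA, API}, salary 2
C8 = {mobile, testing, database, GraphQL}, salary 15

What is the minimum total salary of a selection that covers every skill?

C1, C7 cover every skill at salary 3 + 2 = 5.
Any cover uses at least 2 candidates; among all covering selections none totals below 5.
Greedy by coverage-per-salary would pick C3, C7, C1 for 7 — worse than the optimum 5.

5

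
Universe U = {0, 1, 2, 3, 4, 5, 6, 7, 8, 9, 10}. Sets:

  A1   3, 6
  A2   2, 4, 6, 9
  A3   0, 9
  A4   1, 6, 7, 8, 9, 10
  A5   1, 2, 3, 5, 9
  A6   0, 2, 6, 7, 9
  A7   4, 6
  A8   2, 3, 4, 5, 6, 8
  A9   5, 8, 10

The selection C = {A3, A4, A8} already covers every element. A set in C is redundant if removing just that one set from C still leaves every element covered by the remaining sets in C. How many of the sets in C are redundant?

Drop A3: 0 uncovered — not redundant.
Drop A4: 1, 7, 10 uncovered — not redundant.
Drop A8: 2, 3, 4, 5 uncovered — not redundant.
None of the sets in C is redundant.

0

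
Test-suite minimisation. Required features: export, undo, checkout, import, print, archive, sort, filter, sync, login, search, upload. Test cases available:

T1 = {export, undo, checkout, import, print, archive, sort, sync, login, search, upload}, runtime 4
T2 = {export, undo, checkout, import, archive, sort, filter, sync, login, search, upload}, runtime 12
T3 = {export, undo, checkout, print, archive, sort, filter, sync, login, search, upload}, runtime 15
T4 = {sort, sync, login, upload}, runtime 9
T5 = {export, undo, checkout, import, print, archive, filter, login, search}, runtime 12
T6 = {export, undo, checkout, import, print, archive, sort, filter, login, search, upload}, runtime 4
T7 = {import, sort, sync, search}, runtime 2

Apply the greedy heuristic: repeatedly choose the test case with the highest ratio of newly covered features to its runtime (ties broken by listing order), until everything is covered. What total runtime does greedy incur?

8

Pick 1: T1 adds 11 new (export, undo, checkout, import, print, archive, sort, sync, login, search, upload) at runtime 4 (ratio 11/4).
Pick 2: T6 adds 1 new (filter) at runtime 4 (ratio 1/4).
Greedy total runtime: 4 + 4 = 8. (The true optimum is 6, so greedy overshoots here.)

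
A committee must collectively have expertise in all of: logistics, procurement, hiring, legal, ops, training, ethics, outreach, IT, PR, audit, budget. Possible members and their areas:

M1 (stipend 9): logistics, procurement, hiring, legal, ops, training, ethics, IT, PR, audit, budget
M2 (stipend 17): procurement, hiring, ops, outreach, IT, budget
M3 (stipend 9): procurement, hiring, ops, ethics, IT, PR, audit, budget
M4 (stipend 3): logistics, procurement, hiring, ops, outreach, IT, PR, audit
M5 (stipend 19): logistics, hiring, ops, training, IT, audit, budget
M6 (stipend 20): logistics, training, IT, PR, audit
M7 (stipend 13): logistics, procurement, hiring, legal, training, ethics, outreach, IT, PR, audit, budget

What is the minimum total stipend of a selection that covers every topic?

M1, M4 cover every topic at stipend 9 + 3 = 12.
Any cover uses at least 2 members; among all covering selections none totals below 12.

12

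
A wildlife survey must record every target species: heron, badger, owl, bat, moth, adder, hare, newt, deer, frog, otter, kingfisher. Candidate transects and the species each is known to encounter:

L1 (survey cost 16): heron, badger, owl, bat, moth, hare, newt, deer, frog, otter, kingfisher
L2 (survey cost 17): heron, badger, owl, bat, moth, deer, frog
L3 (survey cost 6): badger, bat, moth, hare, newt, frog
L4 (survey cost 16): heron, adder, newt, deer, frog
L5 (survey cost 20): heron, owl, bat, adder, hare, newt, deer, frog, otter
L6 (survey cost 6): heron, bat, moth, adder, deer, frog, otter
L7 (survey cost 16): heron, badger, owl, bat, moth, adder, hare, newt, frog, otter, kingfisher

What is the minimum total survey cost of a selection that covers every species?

22

L1, L6 cover every species at survey cost 16 + 6 = 22.
Any cover uses at least 2 transects; among all covering selections none totals below 22.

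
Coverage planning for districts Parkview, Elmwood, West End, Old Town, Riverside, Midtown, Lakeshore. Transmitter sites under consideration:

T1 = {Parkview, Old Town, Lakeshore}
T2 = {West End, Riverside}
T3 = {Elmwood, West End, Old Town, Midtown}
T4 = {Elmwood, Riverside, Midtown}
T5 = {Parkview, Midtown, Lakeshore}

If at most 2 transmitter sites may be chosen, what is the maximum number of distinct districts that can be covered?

6

Choosing T1, T3 covers {Parkview, Elmwood, West End, Old Town, Midtown, Lakeshore} — 6 districts.
No choice of 2 transmitter sites does better; here Riverside is left uncovered.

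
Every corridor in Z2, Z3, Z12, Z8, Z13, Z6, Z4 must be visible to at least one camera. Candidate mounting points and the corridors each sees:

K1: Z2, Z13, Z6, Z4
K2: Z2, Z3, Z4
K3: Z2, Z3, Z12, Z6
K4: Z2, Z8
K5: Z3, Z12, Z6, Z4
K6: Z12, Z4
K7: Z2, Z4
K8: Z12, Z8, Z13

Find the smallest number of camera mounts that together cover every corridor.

K1, K2, K8 together cover {Z2, Z3, Z12, Z8, Z13, Z6, Z4} — every corridor.
No 2 of the 8 camera mounts cover everything (all 28 pairs fall short), so 3 is minimum.

3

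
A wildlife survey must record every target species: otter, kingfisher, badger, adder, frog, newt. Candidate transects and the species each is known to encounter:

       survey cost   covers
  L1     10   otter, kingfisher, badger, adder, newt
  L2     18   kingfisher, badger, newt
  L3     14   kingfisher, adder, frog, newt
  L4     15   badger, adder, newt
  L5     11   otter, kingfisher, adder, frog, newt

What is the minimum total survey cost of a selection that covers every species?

21

L1, L5 cover every species at survey cost 10 + 11 = 21.
Any cover uses at least 2 transects; among all covering selections none totals below 21.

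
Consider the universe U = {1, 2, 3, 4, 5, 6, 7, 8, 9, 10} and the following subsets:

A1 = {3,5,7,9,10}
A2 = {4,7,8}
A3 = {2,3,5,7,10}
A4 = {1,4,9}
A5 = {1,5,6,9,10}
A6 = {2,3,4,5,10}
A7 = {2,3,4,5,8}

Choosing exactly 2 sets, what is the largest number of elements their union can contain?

9

Choosing A5, A7 covers {1, 2, 3, 4, 5, 6, 8, 9, 10} — 9 elements.
No choice of 2 sets does better; here 7 is left uncovered.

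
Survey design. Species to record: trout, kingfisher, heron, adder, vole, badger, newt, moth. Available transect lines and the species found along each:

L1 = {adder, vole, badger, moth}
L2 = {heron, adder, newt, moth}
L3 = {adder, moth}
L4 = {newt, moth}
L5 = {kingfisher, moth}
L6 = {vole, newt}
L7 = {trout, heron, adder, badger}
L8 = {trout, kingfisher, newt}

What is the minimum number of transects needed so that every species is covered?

L1, L2, L8 together cover {trout, kingfisher, heron, adder, vole, badger, newt, moth} — every species.
No 2 of the 8 transects cover everything (all 28 pairs fall short), so 3 is minimum.

3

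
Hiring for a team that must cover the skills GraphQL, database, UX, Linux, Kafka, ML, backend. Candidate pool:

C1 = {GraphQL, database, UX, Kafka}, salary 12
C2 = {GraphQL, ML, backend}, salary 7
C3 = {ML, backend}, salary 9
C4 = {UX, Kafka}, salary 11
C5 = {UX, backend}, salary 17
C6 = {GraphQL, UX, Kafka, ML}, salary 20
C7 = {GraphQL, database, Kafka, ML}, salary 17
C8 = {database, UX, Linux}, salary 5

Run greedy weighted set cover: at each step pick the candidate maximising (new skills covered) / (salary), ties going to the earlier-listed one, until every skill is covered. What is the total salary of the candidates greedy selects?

Pick 1: C8 adds 3 new (database, UX, Linux) at salary 5 (ratio 3/5).
Pick 2: C2 adds 3 new (GraphQL, ML, backend) at salary 7 (ratio 3/7).
Pick 3: C4 adds 1 new (Kafka) at salary 11 (ratio 1/11).
Greedy total salary: 5 + 7 + 11 = 23.

23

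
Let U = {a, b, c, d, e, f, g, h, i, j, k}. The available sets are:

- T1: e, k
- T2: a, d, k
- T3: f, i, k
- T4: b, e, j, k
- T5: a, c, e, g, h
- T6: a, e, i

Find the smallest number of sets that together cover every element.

4

T2, T3, T4, T5 together cover {a, b, c, d, e, f, g, h, i, j, k} — every element.
No 3 of the 6 sets cover everything (all 20 triples fall short), so 4 is minimum.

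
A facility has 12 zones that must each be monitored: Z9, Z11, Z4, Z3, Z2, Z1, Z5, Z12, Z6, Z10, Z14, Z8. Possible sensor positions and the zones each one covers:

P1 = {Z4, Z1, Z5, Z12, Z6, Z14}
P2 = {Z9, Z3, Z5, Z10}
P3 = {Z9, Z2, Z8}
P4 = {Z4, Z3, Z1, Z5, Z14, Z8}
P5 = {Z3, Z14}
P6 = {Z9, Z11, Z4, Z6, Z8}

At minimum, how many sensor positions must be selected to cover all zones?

P1, P2, P3, P6 together cover {Z9, Z11, Z4, Z3, Z2, Z1, Z5, Z12, Z6, Z10, Z14, Z8} — every zone.
No 3 of the 6 sensor positions cover everything (all 20 triples fall short), so 4 is minimum.

4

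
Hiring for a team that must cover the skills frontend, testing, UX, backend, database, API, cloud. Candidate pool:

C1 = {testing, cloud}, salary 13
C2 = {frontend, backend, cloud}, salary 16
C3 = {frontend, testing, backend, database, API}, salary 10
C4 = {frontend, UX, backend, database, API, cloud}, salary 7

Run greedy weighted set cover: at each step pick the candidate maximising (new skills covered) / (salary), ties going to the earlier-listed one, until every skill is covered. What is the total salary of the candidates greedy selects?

Pick 1: C4 adds 6 new (frontend, UX, backend, database, API, cloud) at salary 7 (ratio 6/7).
Pick 2: C3 adds 1 new (testing) at salary 10 (ratio 1/10).
Greedy total salary: 7 + 10 = 17.

17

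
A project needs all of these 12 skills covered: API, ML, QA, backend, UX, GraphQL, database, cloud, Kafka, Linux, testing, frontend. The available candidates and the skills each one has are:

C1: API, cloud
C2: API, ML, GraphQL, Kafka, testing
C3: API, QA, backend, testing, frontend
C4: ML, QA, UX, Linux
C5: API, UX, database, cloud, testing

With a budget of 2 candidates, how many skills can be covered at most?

8

Choosing C2, C3 covers {API, ML, QA, backend, GraphQL, Kafka, testing, frontend} — 8 skills.
No choice of 2 candidates does better; here UX, database, cloud, Linux are left uncovered.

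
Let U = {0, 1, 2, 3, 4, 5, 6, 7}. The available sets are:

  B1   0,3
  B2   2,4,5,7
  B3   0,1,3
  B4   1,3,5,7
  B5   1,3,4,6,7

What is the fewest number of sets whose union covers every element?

B1, B2, B5 together cover {0, 1, 2, 3, 4, 5, 6, 7} — every element.
No 2 of the 5 sets cover everything (all 10 pairs fall short), so 3 is minimum.

3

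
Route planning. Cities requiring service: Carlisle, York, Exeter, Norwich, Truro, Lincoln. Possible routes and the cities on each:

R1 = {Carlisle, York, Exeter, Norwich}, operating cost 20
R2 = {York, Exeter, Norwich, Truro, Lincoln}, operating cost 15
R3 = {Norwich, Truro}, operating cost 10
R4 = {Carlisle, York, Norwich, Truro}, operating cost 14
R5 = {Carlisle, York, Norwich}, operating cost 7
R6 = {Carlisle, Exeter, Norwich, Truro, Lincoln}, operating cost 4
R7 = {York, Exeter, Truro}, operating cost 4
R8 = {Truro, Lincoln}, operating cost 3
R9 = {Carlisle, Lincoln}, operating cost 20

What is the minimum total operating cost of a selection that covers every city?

8

R6, R7 cover every city at operating cost 4 + 4 = 8.
Any cover uses at least 2 routes; among all covering selections none totals below 8.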